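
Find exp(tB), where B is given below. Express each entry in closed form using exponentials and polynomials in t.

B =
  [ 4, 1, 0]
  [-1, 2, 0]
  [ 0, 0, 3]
e^{tB} =
  [t*exp(3*t) + exp(3*t), t*exp(3*t), 0]
  [-t*exp(3*t), -t*exp(3*t) + exp(3*t), 0]
  [0, 0, exp(3*t)]

Strategy: write B = P · J · P⁻¹ where J is a Jordan canonical form, so e^{tB} = P · e^{tJ} · P⁻¹, and e^{tJ} can be computed block-by-block.

B has Jordan form
J =
  [3, 1, 0]
  [0, 3, 0]
  [0, 0, 3]
(up to reordering of blocks).

Per-block formulas:
  For a 2×2 Jordan block J_2(3): exp(t · J_2(3)) = e^(3t)·(I + t·N), where N is the 2×2 nilpotent shift.
  For a 1×1 block at λ = 3: exp(t · [3]) = [e^(3t)].

After assembling e^{tJ} and conjugating by P, we get:

e^{tB} =
  [t*exp(3*t) + exp(3*t), t*exp(3*t), 0]
  [-t*exp(3*t), -t*exp(3*t) + exp(3*t), 0]
  [0, 0, exp(3*t)]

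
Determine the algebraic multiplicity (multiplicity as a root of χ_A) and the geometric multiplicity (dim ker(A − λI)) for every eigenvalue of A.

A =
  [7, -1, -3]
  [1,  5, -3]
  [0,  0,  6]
λ = 6: alg = 3, geom = 2

Step 1 — factor the characteristic polynomial to read off the algebraic multiplicities:
  χ_A(x) = (x - 6)^3

Step 2 — compute geometric multiplicities via the rank-nullity identity g(λ) = n − rank(A − λI):
  rank(A − (6)·I) = 1, so dim ker(A − (6)·I) = n − 1 = 2

Summary:
  λ = 6: algebraic multiplicity = 3, geometric multiplicity = 2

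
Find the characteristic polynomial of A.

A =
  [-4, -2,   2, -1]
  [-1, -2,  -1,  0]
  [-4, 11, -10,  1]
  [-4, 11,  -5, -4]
x^4 + 20*x^3 + 150*x^2 + 500*x + 625

Expanding det(x·I − A) (e.g. by cofactor expansion or by noting that A is similar to its Jordan form J, which has the same characteristic polynomial as A) gives
  χ_A(x) = x^4 + 20*x^3 + 150*x^2 + 500*x + 625
which factors as (x + 5)^4. The eigenvalues (with algebraic multiplicities) are λ = -5 with multiplicity 4.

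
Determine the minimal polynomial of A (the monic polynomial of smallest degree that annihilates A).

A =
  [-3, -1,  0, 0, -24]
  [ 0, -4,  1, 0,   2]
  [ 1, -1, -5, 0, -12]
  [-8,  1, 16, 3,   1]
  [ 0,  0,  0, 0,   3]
x^5 + 6*x^4 - 15*x^3 - 116*x^2 + 48*x + 576

The characteristic polynomial is χ_A(x) = (x - 3)^2*(x + 4)^3, so the eigenvalues are known. The minimal polynomial is
  m_A(x) = Π_λ (x − λ)^{k_λ}
where k_λ is the size of the *largest* Jordan block for λ (equivalently, the smallest k with (A − λI)^k v = 0 for every generalised eigenvector v of λ).

  λ = -4: largest Jordan block has size 3, contributing (x + 4)^3
  λ = 3: largest Jordan block has size 2, contributing (x − 3)^2

So m_A(x) = (x - 3)^2*(x + 4)^3 = x^5 + 6*x^4 - 15*x^3 - 116*x^2 + 48*x + 576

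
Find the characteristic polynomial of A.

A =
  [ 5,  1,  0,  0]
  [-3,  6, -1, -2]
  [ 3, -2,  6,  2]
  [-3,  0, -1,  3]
x^4 - 20*x^3 + 150*x^2 - 500*x + 625

Expanding det(x·I − A) (e.g. by cofactor expansion or by noting that A is similar to its Jordan form J, which has the same characteristic polynomial as A) gives
  χ_A(x) = x^4 - 20*x^3 + 150*x^2 - 500*x + 625
which factors as (x - 5)^4. The eigenvalues (with algebraic multiplicities) are λ = 5 with multiplicity 4.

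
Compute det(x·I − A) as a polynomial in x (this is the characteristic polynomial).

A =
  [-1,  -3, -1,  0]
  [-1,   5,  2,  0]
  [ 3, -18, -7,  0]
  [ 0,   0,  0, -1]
x^4 + 4*x^3 + 6*x^2 + 4*x + 1

Expanding det(x·I − A) (e.g. by cofactor expansion or by noting that A is similar to its Jordan form J, which has the same characteristic polynomial as A) gives
  χ_A(x) = x^4 + 4*x^3 + 6*x^2 + 4*x + 1
which factors as (x + 1)^4. The eigenvalues (with algebraic multiplicities) are λ = -1 with multiplicity 4.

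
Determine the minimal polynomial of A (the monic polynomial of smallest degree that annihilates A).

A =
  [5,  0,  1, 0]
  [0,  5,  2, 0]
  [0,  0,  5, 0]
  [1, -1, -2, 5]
x^3 - 15*x^2 + 75*x - 125

The characteristic polynomial is χ_A(x) = (x - 5)^4, so the eigenvalues are known. The minimal polynomial is
  m_A(x) = Π_λ (x − λ)^{k_λ}
where k_λ is the size of the *largest* Jordan block for λ (equivalently, the smallest k with (A − λI)^k v = 0 for every generalised eigenvector v of λ).

  λ = 5: largest Jordan block has size 3, contributing (x − 5)^3

So m_A(x) = (x - 5)^3 = x^3 - 15*x^2 + 75*x - 125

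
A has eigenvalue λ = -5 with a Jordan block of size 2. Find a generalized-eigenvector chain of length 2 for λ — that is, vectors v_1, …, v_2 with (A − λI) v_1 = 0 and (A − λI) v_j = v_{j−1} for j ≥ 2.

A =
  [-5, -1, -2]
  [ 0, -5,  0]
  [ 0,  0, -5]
A Jordan chain for λ = -5 of length 2:
v_1 = (-1, 0, 0)ᵀ
v_2 = (0, 1, 0)ᵀ

Let N = A − (-5)·I. We want v_2 with N^2 v_2 = 0 but N^1 v_2 ≠ 0; then v_{j-1} := N · v_j for j = 2, …, 2.

Pick v_2 = (0, 1, 0)ᵀ.
Then v_1 = N · v_2 = (-1, 0, 0)ᵀ.

Sanity check: (A − (-5)·I) v_1 = (0, 0, 0)ᵀ = 0. ✓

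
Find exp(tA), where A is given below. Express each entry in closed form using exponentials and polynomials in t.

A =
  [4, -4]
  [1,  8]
e^{tA} =
  [-2*t*exp(6*t) + exp(6*t), -4*t*exp(6*t)]
  [t*exp(6*t), 2*t*exp(6*t) + exp(6*t)]

Strategy: write A = P · J · P⁻¹ where J is a Jordan canonical form, so e^{tA} = P · e^{tJ} · P⁻¹, and e^{tJ} can be computed block-by-block.

A has Jordan form
J =
  [6, 1]
  [0, 6]
(up to reordering of blocks).

Per-block formulas:
  For a 2×2 Jordan block J_2(6): exp(t · J_2(6)) = e^(6t)·(I + t·N), where N is the 2×2 nilpotent shift.

After assembling e^{tJ} and conjugating by P, we get:

e^{tA} =
  [-2*t*exp(6*t) + exp(6*t), -4*t*exp(6*t)]
  [t*exp(6*t), 2*t*exp(6*t) + exp(6*t)]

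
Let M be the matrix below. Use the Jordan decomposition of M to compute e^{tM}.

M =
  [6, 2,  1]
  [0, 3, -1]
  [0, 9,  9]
e^{tM} =
  [exp(6*t), 3*t^2*exp(6*t)/2 + 2*t*exp(6*t), t^2*exp(6*t)/2 + t*exp(6*t)]
  [0, -3*t*exp(6*t) + exp(6*t), -t*exp(6*t)]
  [0, 9*t*exp(6*t), 3*t*exp(6*t) + exp(6*t)]

Strategy: write M = P · J · P⁻¹ where J is a Jordan canonical form, so e^{tM} = P · e^{tJ} · P⁻¹, and e^{tJ} can be computed block-by-block.

M has Jordan form
J =
  [6, 1, 0]
  [0, 6, 1]
  [0, 0, 6]
(up to reordering of blocks).

Per-block formulas:
  For a 3×3 Jordan block J_3(6): exp(t · J_3(6)) = e^(6t)·(I + t·N + (t^2/2)·N^2), where N is the 3×3 nilpotent shift.

After assembling e^{tJ} and conjugating by P, we get:

e^{tM} =
  [exp(6*t), 3*t^2*exp(6*t)/2 + 2*t*exp(6*t), t^2*exp(6*t)/2 + t*exp(6*t)]
  [0, -3*t*exp(6*t) + exp(6*t), -t*exp(6*t)]
  [0, 9*t*exp(6*t), 3*t*exp(6*t) + exp(6*t)]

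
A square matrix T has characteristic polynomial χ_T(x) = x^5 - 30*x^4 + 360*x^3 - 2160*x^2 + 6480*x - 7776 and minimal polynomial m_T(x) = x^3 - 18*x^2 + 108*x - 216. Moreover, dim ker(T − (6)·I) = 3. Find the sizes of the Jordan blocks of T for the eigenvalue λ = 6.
Block sizes for λ = 6: [3, 1, 1]

Step 1 — from the characteristic polynomial, algebraic multiplicity of λ = 6 is 5. From dim ker(T − (6)·I) = 3, there are exactly 3 Jordan blocks for λ = 6.
Step 2 — from the minimal polynomial, the factor (x − 6)^3 tells us the largest block for λ = 6 has size 3.
Step 3 — with total size 5, 3 blocks, and largest block 3, the block sizes (in nonincreasing order) are [3, 1, 1].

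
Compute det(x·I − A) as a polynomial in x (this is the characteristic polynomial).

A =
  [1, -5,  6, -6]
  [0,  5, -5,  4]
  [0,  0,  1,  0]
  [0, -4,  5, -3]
x^4 - 4*x^3 + 6*x^2 - 4*x + 1

Expanding det(x·I − A) (e.g. by cofactor expansion or by noting that A is similar to its Jordan form J, which has the same characteristic polynomial as A) gives
  χ_A(x) = x^4 - 4*x^3 + 6*x^2 - 4*x + 1
which factors as (x - 1)^4. The eigenvalues (with algebraic multiplicities) are λ = 1 with multiplicity 4.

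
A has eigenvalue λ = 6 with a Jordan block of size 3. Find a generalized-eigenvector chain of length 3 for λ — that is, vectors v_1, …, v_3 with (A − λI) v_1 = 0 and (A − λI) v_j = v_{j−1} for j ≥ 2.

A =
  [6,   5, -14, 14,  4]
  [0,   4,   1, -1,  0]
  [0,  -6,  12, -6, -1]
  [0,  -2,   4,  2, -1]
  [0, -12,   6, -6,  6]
A Jordan chain for λ = 6 of length 3:
v_1 = (-2, 0, 0, 0, 0)ᵀ
v_2 = (5, -2, -6, -2, -12)ᵀ
v_3 = (0, 1, 0, 0, 0)ᵀ

Let N = A − (6)·I. We want v_3 with N^3 v_3 = 0 but N^2 v_3 ≠ 0; then v_{j-1} := N · v_j for j = 3, …, 2.

Pick v_3 = (0, 1, 0, 0, 0)ᵀ.
Then v_2 = N · v_3 = (5, -2, -6, -2, -12)ᵀ.
Then v_1 = N · v_2 = (-2, 0, 0, 0, 0)ᵀ.

Sanity check: (A − (6)·I) v_1 = (0, 0, 0, 0, 0)ᵀ = 0. ✓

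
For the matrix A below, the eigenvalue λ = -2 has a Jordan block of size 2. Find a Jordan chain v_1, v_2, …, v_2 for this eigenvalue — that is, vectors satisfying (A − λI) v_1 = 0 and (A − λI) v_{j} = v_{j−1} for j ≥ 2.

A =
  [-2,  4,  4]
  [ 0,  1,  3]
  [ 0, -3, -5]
A Jordan chain for λ = -2 of length 2:
v_1 = (4, 3, -3)ᵀ
v_2 = (0, 1, 0)ᵀ

Let N = A − (-2)·I. We want v_2 with N^2 v_2 = 0 but N^1 v_2 ≠ 0; then v_{j-1} := N · v_j for j = 2, …, 2.

Pick v_2 = (0, 1, 0)ᵀ.
Then v_1 = N · v_2 = (4, 3, -3)ᵀ.

Sanity check: (A − (-2)·I) v_1 = (0, 0, 0)ᵀ = 0. ✓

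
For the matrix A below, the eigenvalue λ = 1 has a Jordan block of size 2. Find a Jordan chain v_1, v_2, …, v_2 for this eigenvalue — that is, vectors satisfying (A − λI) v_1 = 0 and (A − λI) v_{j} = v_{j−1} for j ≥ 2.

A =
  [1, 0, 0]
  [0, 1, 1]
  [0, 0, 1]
A Jordan chain for λ = 1 of length 2:
v_1 = (0, 1, 0)ᵀ
v_2 = (0, 0, 1)ᵀ

Let N = A − (1)·I. We want v_2 with N^2 v_2 = 0 but N^1 v_2 ≠ 0; then v_{j-1} := N · v_j for j = 2, …, 2.

Pick v_2 = (0, 0, 1)ᵀ.
Then v_1 = N · v_2 = (0, 1, 0)ᵀ.

Sanity check: (A − (1)·I) v_1 = (0, 0, 0)ᵀ = 0. ✓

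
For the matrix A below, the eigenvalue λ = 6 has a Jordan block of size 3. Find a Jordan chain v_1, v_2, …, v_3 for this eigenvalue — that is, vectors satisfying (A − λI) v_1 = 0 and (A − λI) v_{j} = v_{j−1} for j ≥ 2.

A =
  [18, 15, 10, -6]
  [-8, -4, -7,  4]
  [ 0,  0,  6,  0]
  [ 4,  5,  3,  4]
A Jordan chain for λ = 6 of length 3:
v_1 = (-3, 2, 0, -1)ᵀ
v_2 = (10, -7, 0, 3)ᵀ
v_3 = (0, 0, 1, 0)ᵀ

Let N = A − (6)·I. We want v_3 with N^3 v_3 = 0 but N^2 v_3 ≠ 0; then v_{j-1} := N · v_j for j = 3, …, 2.

Pick v_3 = (0, 0, 1, 0)ᵀ.
Then v_2 = N · v_3 = (10, -7, 0, 3)ᵀ.
Then v_1 = N · v_2 = (-3, 2, 0, -1)ᵀ.

Sanity check: (A − (6)·I) v_1 = (0, 0, 0, 0)ᵀ = 0. ✓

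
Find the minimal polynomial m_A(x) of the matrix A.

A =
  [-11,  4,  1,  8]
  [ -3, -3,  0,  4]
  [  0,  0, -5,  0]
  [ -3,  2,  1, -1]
x^3 + 15*x^2 + 75*x + 125

The characteristic polynomial is χ_A(x) = (x + 5)^4, so the eigenvalues are known. The minimal polynomial is
  m_A(x) = Π_λ (x − λ)^{k_λ}
where k_λ is the size of the *largest* Jordan block for λ (equivalently, the smallest k with (A − λI)^k v = 0 for every generalised eigenvector v of λ).

  λ = -5: largest Jordan block has size 3, contributing (x + 5)^3

So m_A(x) = (x + 5)^3 = x^3 + 15*x^2 + 75*x + 125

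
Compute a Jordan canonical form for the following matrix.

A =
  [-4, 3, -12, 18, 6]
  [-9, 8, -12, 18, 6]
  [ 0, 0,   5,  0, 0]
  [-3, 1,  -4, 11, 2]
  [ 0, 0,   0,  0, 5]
J_2(5) ⊕ J_1(5) ⊕ J_1(5) ⊕ J_1(5)

The characteristic polynomial is
  det(x·I − A) = x^5 - 25*x^4 + 250*x^3 - 1250*x^2 + 3125*x - 3125 = (x - 5)^5

Eigenvalues and multiplicities (the geometric multiplicity of λ is n − rank(A − λI), which equals the number of Jordan blocks for λ):
  λ = 5: algebraic multiplicity = 5, geometric multiplicity = 4

Determining the block sizes for each eigenvalue:
  λ = 5: 4 blocks summing to 5 forces exactly one block of size 2 and the rest size 1 → block sizes [2, 1, 1, 1]

Assembling the blocks gives a Jordan form
J =
  [5, 1, 0, 0, 0]
  [0, 5, 0, 0, 0]
  [0, 0, 5, 0, 0]
  [0, 0, 0, 5, 0]
  [0, 0, 0, 0, 5]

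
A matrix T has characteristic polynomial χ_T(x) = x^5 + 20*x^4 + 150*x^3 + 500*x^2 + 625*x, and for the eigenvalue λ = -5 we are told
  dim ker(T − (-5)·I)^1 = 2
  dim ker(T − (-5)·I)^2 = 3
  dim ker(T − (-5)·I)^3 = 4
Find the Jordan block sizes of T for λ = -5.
Block sizes for λ = -5: [3, 1]

From the dimensions of kernels of powers, the number of Jordan blocks of size at least j is d_j − d_{j−1} where d_j = dim ker(N^j) (with d_0 = 0). Computing the differences gives [2, 1, 1].
The number of blocks of size exactly k is (#blocks of size ≥ k) − (#blocks of size ≥ k + 1), so the partition is: 1 block(s) of size 1, 1 block(s) of size 3.
In nonincreasing order the block sizes are [3, 1].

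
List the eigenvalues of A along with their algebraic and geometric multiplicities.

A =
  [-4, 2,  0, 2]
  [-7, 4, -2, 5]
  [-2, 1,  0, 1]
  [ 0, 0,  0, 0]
λ = 0: alg = 4, geom = 2

Step 1 — factor the characteristic polynomial to read off the algebraic multiplicities:
  χ_A(x) = x^4

Step 2 — compute geometric multiplicities via the rank-nullity identity g(λ) = n − rank(A − λI):
  rank(A − (0)·I) = 2, so dim ker(A − (0)·I) = n − 2 = 2

Summary:
  λ = 0: algebraic multiplicity = 4, geometric multiplicity = 2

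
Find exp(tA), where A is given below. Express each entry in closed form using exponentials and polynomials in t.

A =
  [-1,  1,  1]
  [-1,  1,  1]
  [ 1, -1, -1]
e^{tA} =
  [exp(-t), 1 - exp(-t), 1 - exp(-t)]
  [-1 + exp(-t), 2 - exp(-t), 1 - exp(-t)]
  [1 - exp(-t), -1 + exp(-t), exp(-t)]

Strategy: write A = P · J · P⁻¹ where J is a Jordan canonical form, so e^{tA} = P · e^{tJ} · P⁻¹, and e^{tJ} can be computed block-by-block.

A has Jordan form
J =
  [-1, 0, 0]
  [ 0, 0, 0]
  [ 0, 0, 0]
(up to reordering of blocks).

Per-block formulas:
  For a 1×1 block at λ = 0: exp(t · [0]) = [e^(0t)].
  For a 1×1 block at λ = -1: exp(t · [-1]) = [e^(-1t)].

After assembling e^{tJ} and conjugating by P, we get:

e^{tA} =
  [exp(-t), 1 - exp(-t), 1 - exp(-t)]
  [-1 + exp(-t), 2 - exp(-t), 1 - exp(-t)]
  [1 - exp(-t), -1 + exp(-t), exp(-t)]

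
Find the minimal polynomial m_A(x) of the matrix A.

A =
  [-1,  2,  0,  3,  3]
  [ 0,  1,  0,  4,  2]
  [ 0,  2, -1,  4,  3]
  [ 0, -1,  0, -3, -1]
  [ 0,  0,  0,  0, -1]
x^3 + 3*x^2 + 3*x + 1

The characteristic polynomial is χ_A(x) = (x + 1)^5, so the eigenvalues are known. The minimal polynomial is
  m_A(x) = Π_λ (x − λ)^{k_λ}
where k_λ is the size of the *largest* Jordan block for λ (equivalently, the smallest k with (A − λI)^k v = 0 for every generalised eigenvector v of λ).

  λ = -1: largest Jordan block has size 3, contributing (x + 1)^3

So m_A(x) = (x + 1)^3 = x^3 + 3*x^2 + 3*x + 1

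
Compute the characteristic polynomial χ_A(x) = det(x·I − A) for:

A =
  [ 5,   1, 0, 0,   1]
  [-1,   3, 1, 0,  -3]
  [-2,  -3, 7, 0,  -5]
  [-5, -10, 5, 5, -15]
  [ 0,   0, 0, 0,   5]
x^5 - 25*x^4 + 250*x^3 - 1250*x^2 + 3125*x - 3125

Expanding det(x·I − A) (e.g. by cofactor expansion or by noting that A is similar to its Jordan form J, which has the same characteristic polynomial as A) gives
  χ_A(x) = x^5 - 25*x^4 + 250*x^3 - 1250*x^2 + 3125*x - 3125
which factors as (x - 5)^5. The eigenvalues (with algebraic multiplicities) are λ = 5 with multiplicity 5.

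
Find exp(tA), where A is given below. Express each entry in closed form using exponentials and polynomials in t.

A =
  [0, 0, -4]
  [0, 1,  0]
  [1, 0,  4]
e^{tA} =
  [-2*t*exp(2*t) + exp(2*t), 0, -4*t*exp(2*t)]
  [0, exp(t), 0]
  [t*exp(2*t), 0, 2*t*exp(2*t) + exp(2*t)]

Strategy: write A = P · J · P⁻¹ where J is a Jordan canonical form, so e^{tA} = P · e^{tJ} · P⁻¹, and e^{tJ} can be computed block-by-block.

A has Jordan form
J =
  [1, 0, 0]
  [0, 2, 1]
  [0, 0, 2]
(up to reordering of blocks).

Per-block formulas:
  For a 1×1 block at λ = 1: exp(t · [1]) = [e^(1t)].
  For a 2×2 Jordan block J_2(2): exp(t · J_2(2)) = e^(2t)·(I + t·N), where N is the 2×2 nilpotent shift.

After assembling e^{tJ} and conjugating by P, we get:

e^{tA} =
  [-2*t*exp(2*t) + exp(2*t), 0, -4*t*exp(2*t)]
  [0, exp(t), 0]
  [t*exp(2*t), 0, 2*t*exp(2*t) + exp(2*t)]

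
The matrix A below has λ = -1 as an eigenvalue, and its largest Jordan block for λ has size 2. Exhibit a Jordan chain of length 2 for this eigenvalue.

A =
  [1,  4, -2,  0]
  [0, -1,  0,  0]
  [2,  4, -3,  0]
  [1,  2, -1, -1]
A Jordan chain for λ = -1 of length 2:
v_1 = (2, 0, 2, 1)ᵀ
v_2 = (1, 0, 0, 0)ᵀ

Let N = A − (-1)·I. We want v_2 with N^2 v_2 = 0 but N^1 v_2 ≠ 0; then v_{j-1} := N · v_j for j = 2, …, 2.

Pick v_2 = (1, 0, 0, 0)ᵀ.
Then v_1 = N · v_2 = (2, 0, 2, 1)ᵀ.

Sanity check: (A − (-1)·I) v_1 = (0, 0, 0, 0)ᵀ = 0. ✓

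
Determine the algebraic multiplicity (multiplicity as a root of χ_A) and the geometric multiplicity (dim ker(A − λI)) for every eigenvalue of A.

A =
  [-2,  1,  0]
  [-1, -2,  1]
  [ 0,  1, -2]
λ = -2: alg = 3, geom = 1

Step 1 — factor the characteristic polynomial to read off the algebraic multiplicities:
  χ_A(x) = (x + 2)^3

Step 2 — compute geometric multiplicities via the rank-nullity identity g(λ) = n − rank(A − λI):
  rank(A − (-2)·I) = 2, so dim ker(A − (-2)·I) = n − 2 = 1

Summary:
  λ = -2: algebraic multiplicity = 3, geometric multiplicity = 1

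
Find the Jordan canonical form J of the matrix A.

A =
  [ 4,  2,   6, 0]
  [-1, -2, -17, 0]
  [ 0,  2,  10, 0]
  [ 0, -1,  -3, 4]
J_3(4) ⊕ J_1(4)

The characteristic polynomial is
  det(x·I − A) = x^4 - 16*x^3 + 96*x^2 - 256*x + 256 = (x - 4)^4

Eigenvalues and multiplicities (the geometric multiplicity of λ is n − rank(A − λI), which equals the number of Jordan blocks for λ):
  λ = 4: algebraic multiplicity = 4, geometric multiplicity = 2

Determining the block sizes for each eigenvalue:
  λ = 4: with am = 4 and gm = 2, the partition is not yet determined (e.g. several partitions of 4 into 2 parts exist). Let N = A − (4)·I. Computing rank(N^1) = 2, rank(N^2) = 1, rank(N^3) = 0; the number of blocks of size ≥ j is rank(N^{j−1}) − rank(N^j), giving [2, 1, 1]. So we have 1 block(s) of size 3, 1 block(s) of size 1 → block sizes [3, 1]

Assembling the blocks gives a Jordan form
J =
  [4, 1, 0, 0]
  [0, 4, 1, 0]
  [0, 0, 4, 0]
  [0, 0, 0, 4]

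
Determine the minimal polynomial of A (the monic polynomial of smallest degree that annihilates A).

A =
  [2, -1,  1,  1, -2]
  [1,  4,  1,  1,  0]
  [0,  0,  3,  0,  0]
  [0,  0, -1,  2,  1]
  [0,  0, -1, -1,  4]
x^3 - 9*x^2 + 27*x - 27

The characteristic polynomial is χ_A(x) = (x - 3)^5, so the eigenvalues are known. The minimal polynomial is
  m_A(x) = Π_λ (x − λ)^{k_λ}
where k_λ is the size of the *largest* Jordan block for λ (equivalently, the smallest k with (A − λI)^k v = 0 for every generalised eigenvector v of λ).

  λ = 3: largest Jordan block has size 3, contributing (x − 3)^3

So m_A(x) = (x - 3)^3 = x^3 - 9*x^2 + 27*x - 27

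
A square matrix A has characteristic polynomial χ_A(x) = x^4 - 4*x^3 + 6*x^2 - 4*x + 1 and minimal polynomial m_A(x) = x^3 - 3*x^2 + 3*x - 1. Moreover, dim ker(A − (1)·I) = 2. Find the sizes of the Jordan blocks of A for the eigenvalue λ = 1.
Block sizes for λ = 1: [3, 1]

Step 1 — from the characteristic polynomial, algebraic multiplicity of λ = 1 is 4. From dim ker(A − (1)·I) = 2, there are exactly 2 Jordan blocks for λ = 1.
Step 2 — from the minimal polynomial, the factor (x − 1)^3 tells us the largest block for λ = 1 has size 3.
Step 3 — with total size 4, 2 blocks, and largest block 3, the block sizes (in nonincreasing order) are [3, 1].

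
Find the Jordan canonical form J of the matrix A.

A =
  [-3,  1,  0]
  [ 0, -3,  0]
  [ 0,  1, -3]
J_2(-3) ⊕ J_1(-3)

The characteristic polynomial is
  det(x·I − A) = x^3 + 9*x^2 + 27*x + 27 = (x + 3)^3

Eigenvalues and multiplicities (the geometric multiplicity of λ is n − rank(A − λI), which equals the number of Jordan blocks for λ):
  λ = -3: algebraic multiplicity = 3, geometric multiplicity = 2

Determining the block sizes for each eigenvalue:
  λ = -3: 2 blocks summing to 3 forces exactly one block of size 2 and the rest size 1 → block sizes [2, 1]

Assembling the blocks gives a Jordan form
J =
  [-3,  1,  0]
  [ 0, -3,  0]
  [ 0,  0, -3]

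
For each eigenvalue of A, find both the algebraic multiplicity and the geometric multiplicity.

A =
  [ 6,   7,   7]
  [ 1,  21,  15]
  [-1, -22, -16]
λ = -1: alg = 1, geom = 1; λ = 6: alg = 2, geom = 1

Step 1 — factor the characteristic polynomial to read off the algebraic multiplicities:
  χ_A(x) = (x - 6)^2*(x + 1)

Step 2 — compute geometric multiplicities via the rank-nullity identity g(λ) = n − rank(A − λI):
  rank(A − (-1)·I) = 2, so dim ker(A − (-1)·I) = n − 2 = 1
  rank(A − (6)·I) = 2, so dim ker(A − (6)·I) = n − 2 = 1

Summary:
  λ = -1: algebraic multiplicity = 1, geometric multiplicity = 1
  λ = 6: algebraic multiplicity = 2, geometric multiplicity = 1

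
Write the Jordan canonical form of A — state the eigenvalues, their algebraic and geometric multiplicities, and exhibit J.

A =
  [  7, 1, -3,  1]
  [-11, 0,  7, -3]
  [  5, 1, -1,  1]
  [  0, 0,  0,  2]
J_3(2) ⊕ J_1(2)

The characteristic polynomial is
  det(x·I − A) = x^4 - 8*x^3 + 24*x^2 - 32*x + 16 = (x - 2)^4

Eigenvalues and multiplicities (the geometric multiplicity of λ is n − rank(A − λI), which equals the number of Jordan blocks for λ):
  λ = 2: algebraic multiplicity = 4, geometric multiplicity = 2

Determining the block sizes for each eigenvalue:
  λ = 2: with am = 4 and gm = 2, the partition is not yet determined (e.g. several partitions of 4 into 2 parts exist). Let N = A − (2)·I. Computing rank(N^1) = 2, rank(N^2) = 1, rank(N^3) = 0; the number of blocks of size ≥ j is rank(N^{j−1}) − rank(N^j), giving [2, 1, 1]. So we have 1 block(s) of size 3, 1 block(s) of size 1 → block sizes [3, 1]

Assembling the blocks gives a Jordan form
J =
  [2, 1, 0, 0]
  [0, 2, 1, 0]
  [0, 0, 2, 0]
  [0, 0, 0, 2]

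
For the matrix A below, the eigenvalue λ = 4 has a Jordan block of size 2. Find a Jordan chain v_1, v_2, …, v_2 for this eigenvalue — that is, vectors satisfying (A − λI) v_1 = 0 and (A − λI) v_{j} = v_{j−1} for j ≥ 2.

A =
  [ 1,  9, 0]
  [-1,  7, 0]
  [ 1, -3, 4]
A Jordan chain for λ = 4 of length 2:
v_1 = (-3, -1, 1)ᵀ
v_2 = (1, 0, 0)ᵀ

Let N = A − (4)·I. We want v_2 with N^2 v_2 = 0 but N^1 v_2 ≠ 0; then v_{j-1} := N · v_j for j = 2, …, 2.

Pick v_2 = (1, 0, 0)ᵀ.
Then v_1 = N · v_2 = (-3, -1, 1)ᵀ.

Sanity check: (A − (4)·I) v_1 = (0, 0, 0)ᵀ = 0. ✓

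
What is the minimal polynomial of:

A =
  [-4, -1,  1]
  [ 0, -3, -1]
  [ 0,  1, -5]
x^2 + 8*x + 16

The characteristic polynomial is χ_A(x) = (x + 4)^3, so the eigenvalues are known. The minimal polynomial is
  m_A(x) = Π_λ (x − λ)^{k_λ}
where k_λ is the size of the *largest* Jordan block for λ (equivalently, the smallest k with (A − λI)^k v = 0 for every generalised eigenvector v of λ).

  λ = -4: largest Jordan block has size 2, contributing (x + 4)^2

So m_A(x) = (x + 4)^2 = x^2 + 8*x + 16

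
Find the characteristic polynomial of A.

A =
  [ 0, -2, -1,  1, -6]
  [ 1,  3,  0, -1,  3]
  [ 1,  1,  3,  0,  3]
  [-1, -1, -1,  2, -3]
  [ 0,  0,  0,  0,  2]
x^5 - 10*x^4 + 40*x^3 - 80*x^2 + 80*x - 32

Expanding det(x·I − A) (e.g. by cofactor expansion or by noting that A is similar to its Jordan form J, which has the same characteristic polynomial as A) gives
  χ_A(x) = x^5 - 10*x^4 + 40*x^3 - 80*x^2 + 80*x - 32
which factors as (x - 2)^5. The eigenvalues (with algebraic multiplicities) are λ = 2 with multiplicity 5.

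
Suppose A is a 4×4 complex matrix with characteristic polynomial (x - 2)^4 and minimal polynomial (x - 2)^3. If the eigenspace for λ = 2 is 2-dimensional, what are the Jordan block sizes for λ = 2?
Block sizes for λ = 2: [3, 1]

Step 1 — from the characteristic polynomial, algebraic multiplicity of λ = 2 is 4. From dim ker(A − (2)·I) = 2, there are exactly 2 Jordan blocks for λ = 2.
Step 2 — from the minimal polynomial, the factor (x − 2)^3 tells us the largest block for λ = 2 has size 3.
Step 3 — with total size 4, 2 blocks, and largest block 3, the block sizes (in nonincreasing order) are [3, 1].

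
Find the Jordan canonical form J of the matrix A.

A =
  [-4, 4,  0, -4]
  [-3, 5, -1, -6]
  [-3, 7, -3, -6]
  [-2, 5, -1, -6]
J_2(-2) ⊕ J_2(-2)

The characteristic polynomial is
  det(x·I − A) = x^4 + 8*x^3 + 24*x^2 + 32*x + 16 = (x + 2)^4

Eigenvalues and multiplicities (the geometric multiplicity of λ is n − rank(A − λI), which equals the number of Jordan blocks for λ):
  λ = -2: algebraic multiplicity = 4, geometric multiplicity = 2

Determining the block sizes for each eigenvalue:
  λ = -2: with am = 4 and gm = 2, the partition is not yet determined (e.g. several partitions of 4 into 2 parts exist). Let N = A − (-2)·I. Computing rank(N^1) = 2, rank(N^2) = 0; the number of blocks of size ≥ j is rank(N^{j−1}) − rank(N^j), giving [2, 2]. So we have 2 block(s) of size 2 → block sizes [2, 2]

Assembling the blocks gives a Jordan form
J =
  [-2,  1,  0,  0]
  [ 0, -2,  0,  0]
  [ 0,  0, -2,  1]
  [ 0,  0,  0, -2]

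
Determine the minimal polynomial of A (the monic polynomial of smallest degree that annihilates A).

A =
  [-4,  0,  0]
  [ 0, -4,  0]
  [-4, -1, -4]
x^2 + 8*x + 16

The characteristic polynomial is χ_A(x) = (x + 4)^3, so the eigenvalues are known. The minimal polynomial is
  m_A(x) = Π_λ (x − λ)^{k_λ}
where k_λ is the size of the *largest* Jordan block for λ (equivalently, the smallest k with (A − λI)^k v = 0 for every generalised eigenvector v of λ).

  λ = -4: largest Jordan block has size 2, contributing (x + 4)^2

So m_A(x) = (x + 4)^2 = x^2 + 8*x + 16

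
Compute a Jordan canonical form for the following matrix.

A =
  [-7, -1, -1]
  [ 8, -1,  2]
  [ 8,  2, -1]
J_2(-3) ⊕ J_1(-3)

The characteristic polynomial is
  det(x·I − A) = x^3 + 9*x^2 + 27*x + 27 = (x + 3)^3

Eigenvalues and multiplicities (the geometric multiplicity of λ is n − rank(A − λI), which equals the number of Jordan blocks for λ):
  λ = -3: algebraic multiplicity = 3, geometric multiplicity = 2

Determining the block sizes for each eigenvalue:
  λ = -3: 2 blocks summing to 3 forces exactly one block of size 2 and the rest size 1 → block sizes [2, 1]

Assembling the blocks gives a Jordan form
J =
  [-3,  1,  0]
  [ 0, -3,  0]
  [ 0,  0, -3]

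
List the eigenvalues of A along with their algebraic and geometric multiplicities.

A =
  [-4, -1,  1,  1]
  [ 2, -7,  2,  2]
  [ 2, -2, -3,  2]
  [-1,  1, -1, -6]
λ = -5: alg = 4, geom = 3

Step 1 — factor the characteristic polynomial to read off the algebraic multiplicities:
  χ_A(x) = (x + 5)^4

Step 2 — compute geometric multiplicities via the rank-nullity identity g(λ) = n − rank(A − λI):
  rank(A − (-5)·I) = 1, so dim ker(A − (-5)·I) = n − 1 = 3

Summary:
  λ = -5: algebraic multiplicity = 4, geometric multiplicity = 3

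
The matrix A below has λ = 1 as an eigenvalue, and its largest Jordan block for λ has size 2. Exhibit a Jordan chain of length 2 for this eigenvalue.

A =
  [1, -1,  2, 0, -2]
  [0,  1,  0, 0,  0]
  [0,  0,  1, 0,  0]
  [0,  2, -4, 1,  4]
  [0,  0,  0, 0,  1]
A Jordan chain for λ = 1 of length 2:
v_1 = (-1, 0, 0, 2, 0)ᵀ
v_2 = (0, 1, 0, 0, 0)ᵀ

Let N = A − (1)·I. We want v_2 with N^2 v_2 = 0 but N^1 v_2 ≠ 0; then v_{j-1} := N · v_j for j = 2, …, 2.

Pick v_2 = (0, 1, 0, 0, 0)ᵀ.
Then v_1 = N · v_2 = (-1, 0, 0, 2, 0)ᵀ.

Sanity check: (A − (1)·I) v_1 = (0, 0, 0, 0, 0)ᵀ = 0. ✓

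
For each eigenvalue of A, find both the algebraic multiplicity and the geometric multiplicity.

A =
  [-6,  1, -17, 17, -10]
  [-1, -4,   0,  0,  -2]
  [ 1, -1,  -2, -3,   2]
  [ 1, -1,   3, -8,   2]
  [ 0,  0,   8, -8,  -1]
λ = -5: alg = 4, geom = 2; λ = -1: alg = 1, geom = 1

Step 1 — factor the characteristic polynomial to read off the algebraic multiplicities:
  χ_A(x) = (x + 1)*(x + 5)^4

Step 2 — compute geometric multiplicities via the rank-nullity identity g(λ) = n − rank(A − λI):
  rank(A − (-5)·I) = 3, so dim ker(A − (-5)·I) = n − 3 = 2
  rank(A − (-1)·I) = 4, so dim ker(A − (-1)·I) = n − 4 = 1

Summary:
  λ = -5: algebraic multiplicity = 4, geometric multiplicity = 2
  λ = -1: algebraic multiplicity = 1, geometric multiplicity = 1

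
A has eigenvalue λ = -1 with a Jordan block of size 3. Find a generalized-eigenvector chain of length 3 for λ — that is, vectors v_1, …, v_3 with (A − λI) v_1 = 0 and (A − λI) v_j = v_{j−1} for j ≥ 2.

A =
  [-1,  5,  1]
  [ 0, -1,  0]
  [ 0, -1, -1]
A Jordan chain for λ = -1 of length 3:
v_1 = (-1, 0, 0)ᵀ
v_2 = (5, 0, -1)ᵀ
v_3 = (0, 1, 0)ᵀ

Let N = A − (-1)·I. We want v_3 with N^3 v_3 = 0 but N^2 v_3 ≠ 0; then v_{j-1} := N · v_j for j = 3, …, 2.

Pick v_3 = (0, 1, 0)ᵀ.
Then v_2 = N · v_3 = (5, 0, -1)ᵀ.
Then v_1 = N · v_2 = (-1, 0, 0)ᵀ.

Sanity check: (A − (-1)·I) v_1 = (0, 0, 0)ᵀ = 0. ✓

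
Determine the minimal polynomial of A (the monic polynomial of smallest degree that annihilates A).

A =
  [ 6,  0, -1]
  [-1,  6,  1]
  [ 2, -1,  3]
x^3 - 15*x^2 + 75*x - 125

The characteristic polynomial is χ_A(x) = (x - 5)^3, so the eigenvalues are known. The minimal polynomial is
  m_A(x) = Π_λ (x − λ)^{k_λ}
where k_λ is the size of the *largest* Jordan block for λ (equivalently, the smallest k with (A − λI)^k v = 0 for every generalised eigenvector v of λ).

  λ = 5: largest Jordan block has size 3, contributing (x − 5)^3

So m_A(x) = (x - 5)^3 = x^3 - 15*x^2 + 75*x - 125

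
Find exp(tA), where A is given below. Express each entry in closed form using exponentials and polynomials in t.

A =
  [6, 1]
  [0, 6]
e^{tA} =
  [exp(6*t), t*exp(6*t)]
  [0, exp(6*t)]

Strategy: write A = P · J · P⁻¹ where J is a Jordan canonical form, so e^{tA} = P · e^{tJ} · P⁻¹, and e^{tJ} can be computed block-by-block.

A has Jordan form
J =
  [6, 1]
  [0, 6]
(up to reordering of blocks).

Per-block formulas:
  For a 2×2 Jordan block J_2(6): exp(t · J_2(6)) = e^(6t)·(I + t·N), where N is the 2×2 nilpotent shift.

After assembling e^{tJ} and conjugating by P, we get:

e^{tA} =
  [exp(6*t), t*exp(6*t)]
  [0, exp(6*t)]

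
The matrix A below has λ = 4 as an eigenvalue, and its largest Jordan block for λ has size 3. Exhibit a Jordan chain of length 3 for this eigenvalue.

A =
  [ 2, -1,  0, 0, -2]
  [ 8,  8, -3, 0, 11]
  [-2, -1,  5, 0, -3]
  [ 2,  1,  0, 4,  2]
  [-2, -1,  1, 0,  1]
A Jordan chain for λ = 4 of length 3:
v_1 = (1, -4, 1, -1, 1)ᵀ
v_2 = (0, -3, 1, 0, 1)ᵀ
v_3 = (0, 0, 1, 0, 0)ᵀ

Let N = A − (4)·I. We want v_3 with N^3 v_3 = 0 but N^2 v_3 ≠ 0; then v_{j-1} := N · v_j for j = 3, …, 2.

Pick v_3 = (0, 0, 1, 0, 0)ᵀ.
Then v_2 = N · v_3 = (0, -3, 1, 0, 1)ᵀ.
Then v_1 = N · v_2 = (1, -4, 1, -1, 1)ᵀ.

Sanity check: (A − (4)·I) v_1 = (0, 0, 0, 0, 0)ᵀ = 0. ✓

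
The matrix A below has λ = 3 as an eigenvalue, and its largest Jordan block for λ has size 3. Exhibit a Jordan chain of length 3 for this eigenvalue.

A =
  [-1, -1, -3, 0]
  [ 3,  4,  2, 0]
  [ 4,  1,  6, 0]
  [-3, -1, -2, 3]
A Jordan chain for λ = 3 of length 3:
v_1 = (1, -1, -1, 1)ᵀ
v_2 = (-4, 3, 4, -3)ᵀ
v_3 = (1, 0, 0, 0)ᵀ

Let N = A − (3)·I. We want v_3 with N^3 v_3 = 0 but N^2 v_3 ≠ 0; then v_{j-1} := N · v_j for j = 3, …, 2.

Pick v_3 = (1, 0, 0, 0)ᵀ.
Then v_2 = N · v_3 = (-4, 3, 4, -3)ᵀ.
Then v_1 = N · v_2 = (1, -1, -1, 1)ᵀ.

Sanity check: (A − (3)·I) v_1 = (0, 0, 0, 0)ᵀ = 0. ✓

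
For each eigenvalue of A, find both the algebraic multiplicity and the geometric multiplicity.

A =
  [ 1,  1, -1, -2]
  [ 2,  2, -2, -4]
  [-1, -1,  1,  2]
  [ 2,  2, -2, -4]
λ = 0: alg = 4, geom = 3

Step 1 — factor the characteristic polynomial to read off the algebraic multiplicities:
  χ_A(x) = x^4

Step 2 — compute geometric multiplicities via the rank-nullity identity g(λ) = n − rank(A − λI):
  rank(A − (0)·I) = 1, so dim ker(A − (0)·I) = n − 1 = 3

Summary:
  λ = 0: algebraic multiplicity = 4, geometric multiplicity = 3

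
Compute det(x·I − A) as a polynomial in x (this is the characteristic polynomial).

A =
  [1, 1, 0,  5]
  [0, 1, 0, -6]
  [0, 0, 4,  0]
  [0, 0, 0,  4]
x^4 - 10*x^3 + 33*x^2 - 40*x + 16

Expanding det(x·I − A) (e.g. by cofactor expansion or by noting that A is similar to its Jordan form J, which has the same characteristic polynomial as A) gives
  χ_A(x) = x^4 - 10*x^3 + 33*x^2 - 40*x + 16
which factors as (x - 4)^2*(x - 1)^2. The eigenvalues (with algebraic multiplicities) are λ = 1 with multiplicity 2, λ = 4 with multiplicity 2.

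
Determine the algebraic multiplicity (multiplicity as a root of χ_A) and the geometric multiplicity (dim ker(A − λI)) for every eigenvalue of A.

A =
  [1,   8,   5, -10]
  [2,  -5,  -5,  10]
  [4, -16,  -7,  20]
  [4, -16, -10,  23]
λ = 3: alg = 4, geom = 3

Step 1 — factor the characteristic polynomial to read off the algebraic multiplicities:
  χ_A(x) = (x - 3)^4

Step 2 — compute geometric multiplicities via the rank-nullity identity g(λ) = n − rank(A − λI):
  rank(A − (3)·I) = 1, so dim ker(A − (3)·I) = n − 1 = 3

Summary:
  λ = 3: algebraic multiplicity = 4, geometric multiplicity = 3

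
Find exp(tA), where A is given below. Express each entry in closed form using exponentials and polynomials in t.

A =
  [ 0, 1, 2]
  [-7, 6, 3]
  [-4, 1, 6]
e^{tA} =
  [t^2*exp(4*t)/2 - 4*t*exp(4*t) + exp(4*t), t*exp(4*t), -t^2*exp(4*t)/2 + 2*t*exp(4*t)]
  [t^2*exp(4*t) - 7*t*exp(4*t), 2*t*exp(4*t) + exp(4*t), -t^2*exp(4*t) + 3*t*exp(4*t)]
  [t^2*exp(4*t)/2 - 4*t*exp(4*t), t*exp(4*t), -t^2*exp(4*t)/2 + 2*t*exp(4*t) + exp(4*t)]

Strategy: write A = P · J · P⁻¹ where J is a Jordan canonical form, so e^{tA} = P · e^{tJ} · P⁻¹, and e^{tJ} can be computed block-by-block.

A has Jordan form
J =
  [4, 1, 0]
  [0, 4, 1]
  [0, 0, 4]
(up to reordering of blocks).

Per-block formulas:
  For a 3×3 Jordan block J_3(4): exp(t · J_3(4)) = e^(4t)·(I + t·N + (t^2/2)·N^2), where N is the 3×3 nilpotent shift.

After assembling e^{tJ} and conjugating by P, we get:

e^{tA} =
  [t^2*exp(4*t)/2 - 4*t*exp(4*t) + exp(4*t), t*exp(4*t), -t^2*exp(4*t)/2 + 2*t*exp(4*t)]
  [t^2*exp(4*t) - 7*t*exp(4*t), 2*t*exp(4*t) + exp(4*t), -t^2*exp(4*t) + 3*t*exp(4*t)]
  [t^2*exp(4*t)/2 - 4*t*exp(4*t), t*exp(4*t), -t^2*exp(4*t)/2 + 2*t*exp(4*t) + exp(4*t)]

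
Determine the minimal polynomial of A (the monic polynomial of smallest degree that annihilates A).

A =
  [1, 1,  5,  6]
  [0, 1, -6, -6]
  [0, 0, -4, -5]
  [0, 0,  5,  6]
x^3 - 3*x^2 + 3*x - 1

The characteristic polynomial is χ_A(x) = (x - 1)^4, so the eigenvalues are known. The minimal polynomial is
  m_A(x) = Π_λ (x − λ)^{k_λ}
where k_λ is the size of the *largest* Jordan block for λ (equivalently, the smallest k with (A − λI)^k v = 0 for every generalised eigenvector v of λ).

  λ = 1: largest Jordan block has size 3, contributing (x − 1)^3

So m_A(x) = (x - 1)^3 = x^3 - 3*x^2 + 3*x - 1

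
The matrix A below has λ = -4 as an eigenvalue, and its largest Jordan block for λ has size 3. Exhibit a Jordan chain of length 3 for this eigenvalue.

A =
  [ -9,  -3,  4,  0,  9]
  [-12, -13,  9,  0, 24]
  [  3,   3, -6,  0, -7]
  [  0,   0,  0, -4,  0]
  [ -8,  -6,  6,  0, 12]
A Jordan chain for λ = -4 of length 3:
v_1 = (1, 3, -1, 0, 2)ᵀ
v_2 = (-5, -12, 3, 0, -8)ᵀ
v_3 = (1, 0, 0, 0, 0)ᵀ

Let N = A − (-4)·I. We want v_3 with N^3 v_3 = 0 but N^2 v_3 ≠ 0; then v_{j-1} := N · v_j for j = 3, …, 2.

Pick v_3 = (1, 0, 0, 0, 0)ᵀ.
Then v_2 = N · v_3 = (-5, -12, 3, 0, -8)ᵀ.
Then v_1 = N · v_2 = (1, 3, -1, 0, 2)ᵀ.

Sanity check: (A − (-4)·I) v_1 = (0, 0, 0, 0, 0)ᵀ = 0. ✓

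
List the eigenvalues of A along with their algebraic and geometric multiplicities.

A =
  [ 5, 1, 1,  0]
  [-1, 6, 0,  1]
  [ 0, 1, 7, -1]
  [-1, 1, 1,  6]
λ = 6: alg = 4, geom = 2

Step 1 — factor the characteristic polynomial to read off the algebraic multiplicities:
  χ_A(x) = (x - 6)^4

Step 2 — compute geometric multiplicities via the rank-nullity identity g(λ) = n − rank(A − λI):
  rank(A − (6)·I) = 2, so dim ker(A − (6)·I) = n − 2 = 2

Summary:
  λ = 6: algebraic multiplicity = 4, geometric multiplicity = 2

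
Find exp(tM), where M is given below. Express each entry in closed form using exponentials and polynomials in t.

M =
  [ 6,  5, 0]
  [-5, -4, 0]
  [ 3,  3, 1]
e^{tM} =
  [5*t*exp(t) + exp(t), 5*t*exp(t), 0]
  [-5*t*exp(t), -5*t*exp(t) + exp(t), 0]
  [3*t*exp(t), 3*t*exp(t), exp(t)]

Strategy: write M = P · J · P⁻¹ where J is a Jordan canonical form, so e^{tM} = P · e^{tJ} · P⁻¹, and e^{tJ} can be computed block-by-block.

M has Jordan form
J =
  [1, 1, 0]
  [0, 1, 0]
  [0, 0, 1]
(up to reordering of blocks).

Per-block formulas:
  For a 2×2 Jordan block J_2(1): exp(t · J_2(1)) = e^(1t)·(I + t·N), where N is the 2×2 nilpotent shift.
  For a 1×1 block at λ = 1: exp(t · [1]) = [e^(1t)].

After assembling e^{tJ} and conjugating by P, we get:

e^{tM} =
  [5*t*exp(t) + exp(t), 5*t*exp(t), 0]
  [-5*t*exp(t), -5*t*exp(t) + exp(t), 0]
  [3*t*exp(t), 3*t*exp(t), exp(t)]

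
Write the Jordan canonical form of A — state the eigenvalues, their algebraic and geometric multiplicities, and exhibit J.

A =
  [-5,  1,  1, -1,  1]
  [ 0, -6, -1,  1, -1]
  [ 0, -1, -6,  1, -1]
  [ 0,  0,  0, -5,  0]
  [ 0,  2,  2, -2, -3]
J_2(-5) ⊕ J_1(-5) ⊕ J_1(-5) ⊕ J_1(-5)

The characteristic polynomial is
  det(x·I − A) = x^5 + 25*x^4 + 250*x^3 + 1250*x^2 + 3125*x + 3125 = (x + 5)^5

Eigenvalues and multiplicities (the geometric multiplicity of λ is n − rank(A − λI), which equals the number of Jordan blocks for λ):
  λ = -5: algebraic multiplicity = 5, geometric multiplicity = 4

Determining the block sizes for each eigenvalue:
  λ = -5: 4 blocks summing to 5 forces exactly one block of size 2 and the rest size 1 → block sizes [2, 1, 1, 1]

Assembling the blocks gives a Jordan form
J =
  [-5,  1,  0,  0,  0]
  [ 0, -5,  0,  0,  0]
  [ 0,  0, -5,  0,  0]
  [ 0,  0,  0, -5,  0]
  [ 0,  0,  0,  0, -5]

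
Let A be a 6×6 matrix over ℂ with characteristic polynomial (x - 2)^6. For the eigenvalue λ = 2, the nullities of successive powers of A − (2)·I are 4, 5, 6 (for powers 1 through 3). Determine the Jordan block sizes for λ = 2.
Block sizes for λ = 2: [3, 1, 1, 1]

From the dimensions of kernels of powers, the number of Jordan blocks of size at least j is d_j − d_{j−1} where d_j = dim ker(N^j) (with d_0 = 0). Computing the differences gives [4, 1, 1].
The number of blocks of size exactly k is (#blocks of size ≥ k) − (#blocks of size ≥ k + 1), so the partition is: 3 block(s) of size 1, 1 block(s) of size 3.
In nonincreasing order the block sizes are [3, 1, 1, 1].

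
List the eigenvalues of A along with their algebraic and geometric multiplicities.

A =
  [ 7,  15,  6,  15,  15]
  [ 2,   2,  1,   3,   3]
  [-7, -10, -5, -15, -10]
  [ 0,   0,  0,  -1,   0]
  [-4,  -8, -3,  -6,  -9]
λ = -2: alg = 1, geom = 1; λ = -1: alg = 4, geom = 2

Step 1 — factor the characteristic polynomial to read off the algebraic multiplicities:
  χ_A(x) = (x + 1)^4*(x + 2)

Step 2 — compute geometric multiplicities via the rank-nullity identity g(λ) = n − rank(A − λI):
  rank(A − (-2)·I) = 4, so dim ker(A − (-2)·I) = n − 4 = 1
  rank(A − (-1)·I) = 3, so dim ker(A − (-1)·I) = n − 3 = 2

Summary:
  λ = -2: algebraic multiplicity = 1, geometric multiplicity = 1
  λ = -1: algebraic multiplicity = 4, geometric multiplicity = 2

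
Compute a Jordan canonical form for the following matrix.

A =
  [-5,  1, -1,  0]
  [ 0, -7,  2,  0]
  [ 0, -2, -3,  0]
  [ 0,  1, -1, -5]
J_2(-5) ⊕ J_1(-5) ⊕ J_1(-5)

The characteristic polynomial is
  det(x·I − A) = x^4 + 20*x^3 + 150*x^2 + 500*x + 625 = (x + 5)^4

Eigenvalues and multiplicities (the geometric multiplicity of λ is n − rank(A − λI), which equals the number of Jordan blocks for λ):
  λ = -5: algebraic multiplicity = 4, geometric multiplicity = 3

Determining the block sizes for each eigenvalue:
  λ = -5: 3 blocks summing to 4 forces exactly one block of size 2 and the rest size 1 → block sizes [2, 1, 1]

Assembling the blocks gives a Jordan form
J =
  [-5,  1,  0,  0]
  [ 0, -5,  0,  0]
  [ 0,  0, -5,  0]
  [ 0,  0,  0, -5]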